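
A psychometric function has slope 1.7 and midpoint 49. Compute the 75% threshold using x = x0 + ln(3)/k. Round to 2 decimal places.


At P = 0.75: 0.75 = 1/(1 + e^(-k*(x-x0)))
Solving: e^(-k*(x-x0)) = 1/3
x = x0 + ln(3)/k
ln(3) = 1.0986
x = 49 + 1.0986/1.7
= 49 + 0.6462
= 49.65


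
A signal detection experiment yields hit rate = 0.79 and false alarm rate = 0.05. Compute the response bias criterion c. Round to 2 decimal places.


c = -0.5 * (z(HR) + z(FAR))
z(0.79) = 0.8064
z(0.05) = -1.6449
c = -0.5 * (0.8064 + -1.6449)
= -0.5 * -0.8385
= 0.42


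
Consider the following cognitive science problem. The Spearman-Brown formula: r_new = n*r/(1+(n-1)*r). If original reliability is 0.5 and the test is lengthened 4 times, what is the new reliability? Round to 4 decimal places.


r_new = n*r / (1 + (n-1)*r)
Numerator = 4 * 0.5 = 2.0
Denominator = 1 + 3 * 0.5 = 2.5
r_new = 2.0 / 2.5
= 0.8000


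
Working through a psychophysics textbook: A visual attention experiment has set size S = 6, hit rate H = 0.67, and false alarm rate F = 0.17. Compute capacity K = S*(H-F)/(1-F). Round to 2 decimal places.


K = S * (H - F) / (1 - F)
H - F = 0.5
1 - F = 0.83
K = 6 * 0.5 / 0.83
= 3.61


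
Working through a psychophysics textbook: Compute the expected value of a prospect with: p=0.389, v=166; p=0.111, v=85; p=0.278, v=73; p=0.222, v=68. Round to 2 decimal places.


EU = sum(p_i * v_i)
0.389 * 166 = 64.574
0.111 * 85 = 9.435
0.278 * 73 = 20.294
0.222 * 68 = 15.096
EU = 64.574 + 9.435 + 20.294 + 15.096
= 109.40


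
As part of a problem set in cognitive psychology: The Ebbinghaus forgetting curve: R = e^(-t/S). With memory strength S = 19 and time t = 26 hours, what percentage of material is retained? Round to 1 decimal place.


R = e^(-t/S)
-t/S = -26/19 = -1.368421
R = e^(-1.368421) = 0.254509
Percentage = 0.254509 * 100
= 25.5


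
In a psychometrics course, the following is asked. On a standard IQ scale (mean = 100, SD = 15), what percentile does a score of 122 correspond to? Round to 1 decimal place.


z = (IQ - mean) / SD
z = (122 - 100) / 15 = 1.4667
Percentile = Phi(1.4667) * 100
Phi(1.4667) = 0.928771
= 92.9


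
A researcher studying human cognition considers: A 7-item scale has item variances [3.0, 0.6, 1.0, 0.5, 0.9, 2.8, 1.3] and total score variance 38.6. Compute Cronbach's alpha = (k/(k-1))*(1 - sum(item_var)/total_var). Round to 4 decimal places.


alpha = (k/(k-1)) * (1 - sum(s_i^2)/s_total^2)
sum(item variances) = 10.1
k/(k-1) = 7/6 = 1.166667
1 - 10.1/38.6 = 1 - 0.261658 = 0.738342
alpha = 1.166667 * 0.738342
= 0.8614


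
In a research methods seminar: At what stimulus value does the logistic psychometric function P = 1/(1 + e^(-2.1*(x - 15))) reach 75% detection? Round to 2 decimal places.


At P = 0.75: 0.75 = 1/(1 + e^(-k*(x-x0)))
Solving: e^(-k*(x-x0)) = 1/3
x = x0 + ln(3)/k
ln(3) = 1.0986
x = 15 + 1.0986/2.1
= 15 + 0.5231
= 15.52


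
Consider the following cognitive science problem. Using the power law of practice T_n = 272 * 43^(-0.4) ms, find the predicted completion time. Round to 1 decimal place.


T_n = 272 * 43^(-0.4)
43^(-0.4) = 0.222133
T_n = 272 * 0.222133
= 60.4 ms


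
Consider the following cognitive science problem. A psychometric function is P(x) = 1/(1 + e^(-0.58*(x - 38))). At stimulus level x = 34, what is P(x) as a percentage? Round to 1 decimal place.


P(x) = 1/(1 + e^(-0.58*(34 - 38)))
Exponent = -0.58 * -4 = 2.32
e^(2.32) = 10.175674
P = 1/(1 + 10.175674) = 0.08948
Percentage = 8.9


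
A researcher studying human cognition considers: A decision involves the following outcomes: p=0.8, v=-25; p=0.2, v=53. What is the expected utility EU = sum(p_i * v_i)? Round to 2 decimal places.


EU = sum(p_i * v_i)
0.8 * -25 = -20.0
0.2 * 53 = 10.6
EU = -20.0 + 10.6
= -9.40


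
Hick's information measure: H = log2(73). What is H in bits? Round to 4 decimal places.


H = log2(n)
H = log2(73)
= 6.1898


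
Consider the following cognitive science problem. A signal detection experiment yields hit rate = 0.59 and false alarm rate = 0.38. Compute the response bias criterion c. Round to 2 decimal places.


c = -0.5 * (z(HR) + z(FAR))
z(0.59) = 0.2275
z(0.38) = -0.3055
c = -0.5 * (0.2275 + -0.3055)
= -0.5 * -0.078
= 0.04


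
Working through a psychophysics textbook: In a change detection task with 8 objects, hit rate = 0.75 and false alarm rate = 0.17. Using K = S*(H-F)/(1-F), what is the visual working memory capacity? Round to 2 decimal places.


K = S * (H - F) / (1 - F)
H - F = 0.58
1 - F = 0.83
K = 8 * 0.58 / 0.83
= 5.59


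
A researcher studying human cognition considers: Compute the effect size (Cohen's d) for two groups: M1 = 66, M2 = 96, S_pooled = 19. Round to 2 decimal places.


Cohen's d = (M1 - M2) / S_pooled
= (66 - 96) / 19
= -30 / 19
= -1.58


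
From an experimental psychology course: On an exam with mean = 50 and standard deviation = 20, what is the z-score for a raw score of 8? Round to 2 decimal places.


z = (X - mu) / sigma
= (8 - 50) / 20
= -42 / 20
= -2.10


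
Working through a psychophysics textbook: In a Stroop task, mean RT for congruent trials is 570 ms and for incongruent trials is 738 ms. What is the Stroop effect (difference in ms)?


Stroop effect = RT(incongruent) - RT(congruent)
= 738 - 570
= 168 ms


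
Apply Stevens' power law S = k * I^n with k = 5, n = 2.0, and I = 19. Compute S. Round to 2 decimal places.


S = 5 * 19^2.0
19^2.0 = 361.0
S = 5 * 361.0
= 1805.00


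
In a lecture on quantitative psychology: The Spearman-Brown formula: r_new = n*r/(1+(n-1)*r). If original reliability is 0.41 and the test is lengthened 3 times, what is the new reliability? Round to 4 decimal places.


r_new = n*r / (1 + (n-1)*r)
Numerator = 3 * 0.41 = 1.23
Denominator = 1 + 2 * 0.41 = 1.82
r_new = 1.23 / 1.82
= 0.6758


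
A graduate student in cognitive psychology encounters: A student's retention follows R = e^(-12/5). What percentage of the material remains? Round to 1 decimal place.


R = e^(-t/S)
-t/S = -12/5 = -2.4
R = e^(-2.4) = 0.090718
Percentage = 0.090718 * 100
= 9.1


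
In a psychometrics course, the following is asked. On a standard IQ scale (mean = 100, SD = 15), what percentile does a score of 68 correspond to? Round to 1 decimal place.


z = (IQ - mean) / SD
z = (68 - 100) / 15 = -2.1333
Percentile = Phi(-2.1333) * 100
Phi(-2.1333) = 0.01645
= 1.6


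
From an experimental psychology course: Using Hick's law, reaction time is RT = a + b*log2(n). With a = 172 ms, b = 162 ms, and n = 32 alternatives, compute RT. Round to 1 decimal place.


RT = 172 + 162 * log2(32)
log2(32) = 5.0
RT = 172 + 162 * 5.0
= 172 + 810.0
= 982.0 ms


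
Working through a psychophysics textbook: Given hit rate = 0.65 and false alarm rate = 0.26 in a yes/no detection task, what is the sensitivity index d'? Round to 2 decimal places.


d' = z(HR) - z(FAR)
z(0.65) = 0.3853
z(0.26) = -0.6433
d' = 0.3853 - -0.6433
= 1.03


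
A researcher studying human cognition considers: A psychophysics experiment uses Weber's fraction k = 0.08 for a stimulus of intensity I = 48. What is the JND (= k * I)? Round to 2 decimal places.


JND = k * I
JND = 0.08 * 48
= 3.84


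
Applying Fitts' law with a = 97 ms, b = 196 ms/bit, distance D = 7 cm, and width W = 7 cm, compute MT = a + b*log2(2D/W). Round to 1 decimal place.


MT = 97 + 196 * log2(2*7/7)
2D/W = 2.0
log2(2.0) = 1.0
MT = 97 + 196 * 1.0
= 293.0 ms


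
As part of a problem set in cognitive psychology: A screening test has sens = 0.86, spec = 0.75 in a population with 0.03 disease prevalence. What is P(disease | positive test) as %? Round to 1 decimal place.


PPV = (sens * prev) / (sens * prev + (1-spec) * (1-prev))
Numerator = 0.86 * 0.03 = 0.0258
P(positive and no disease) = (1 - spec) * (1 - prev) = (1 - 0.75) * (1 - 0.03) = 0.2425
Denominator = 0.0258 + 0.2425 = 0.2683
PPV = 0.0258 / 0.2683 = 0.096161
As percentage = 9.6


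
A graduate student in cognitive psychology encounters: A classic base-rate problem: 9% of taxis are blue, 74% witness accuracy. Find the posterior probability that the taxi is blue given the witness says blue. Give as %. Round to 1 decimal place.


P(blue | says blue) = P(says blue | blue)*P(blue) / [P(says blue | blue)*P(blue) + P(says blue | not blue)*P(not blue)]
Numerator = 0.74 * 0.09 = 0.0666
False identification = 0.26 * 0.91 = 0.2366
P = 0.0666 / (0.0666 + 0.2366)
= 0.0666 / 0.3032
As percentage = 22.0


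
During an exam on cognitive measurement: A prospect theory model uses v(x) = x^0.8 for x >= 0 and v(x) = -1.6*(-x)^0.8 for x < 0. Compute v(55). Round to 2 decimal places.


Since x = 55 >= 0, use v(x) = x^0.8
55^0.8 = 24.6769
v(55) = 24.68


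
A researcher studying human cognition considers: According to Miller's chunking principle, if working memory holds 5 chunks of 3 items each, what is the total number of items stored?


Total items = chunks * items_per_chunk
= 5 * 3
= 15


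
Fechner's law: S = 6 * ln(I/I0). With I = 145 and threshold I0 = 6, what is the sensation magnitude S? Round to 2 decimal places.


S = 6 * ln(145/6)
I/I0 = 24.166667
ln(24.166667) = 3.185
S = 6 * 3.185
= 19.11


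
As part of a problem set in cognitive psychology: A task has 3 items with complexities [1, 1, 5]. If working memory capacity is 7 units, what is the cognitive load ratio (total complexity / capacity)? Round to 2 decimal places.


Total complexity = 1 + 1 + 5 = 7
Load = total / capacity = 7 / 7
= 1.00


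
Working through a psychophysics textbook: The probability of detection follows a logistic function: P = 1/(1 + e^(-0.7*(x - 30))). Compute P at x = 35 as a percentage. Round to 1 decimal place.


P(x) = 1/(1 + e^(-0.7*(35 - 30)))
Exponent = -0.7 * 5 = -3.5
e^(-3.5) = 0.030197
P = 1/(1 + 0.030197) = 0.970688
Percentage = 97.1


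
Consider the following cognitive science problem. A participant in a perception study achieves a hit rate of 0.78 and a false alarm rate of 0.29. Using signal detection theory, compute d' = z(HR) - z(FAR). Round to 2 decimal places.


d' = z(HR) - z(FAR)
z(0.78) = 0.7722
z(0.29) = -0.5534
d' = 0.7722 - -0.5534
= 1.33


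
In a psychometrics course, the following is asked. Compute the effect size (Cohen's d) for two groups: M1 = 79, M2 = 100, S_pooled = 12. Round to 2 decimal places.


Cohen's d = (M1 - M2) / S_pooled
= (79 - 100) / 12
= -21 / 12
= -1.75


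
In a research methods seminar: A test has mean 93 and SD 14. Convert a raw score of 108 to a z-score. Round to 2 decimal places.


z = (X - mu) / sigma
= (108 - 93) / 14
= 15 / 14
= 1.07


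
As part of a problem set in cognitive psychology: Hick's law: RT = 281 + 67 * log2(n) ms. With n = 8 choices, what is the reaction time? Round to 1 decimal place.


RT = 281 + 67 * log2(8)
log2(8) = 3.0
RT = 281 + 67 * 3.0
= 281 + 201.0
= 482.0 ms


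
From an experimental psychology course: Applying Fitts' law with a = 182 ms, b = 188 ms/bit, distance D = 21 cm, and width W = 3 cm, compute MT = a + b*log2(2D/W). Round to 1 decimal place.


MT = 182 + 188 * log2(2*21/3)
2D/W = 14.0
log2(14.0) = 3.8074
MT = 182 + 188 * 3.8074
= 897.8 ms


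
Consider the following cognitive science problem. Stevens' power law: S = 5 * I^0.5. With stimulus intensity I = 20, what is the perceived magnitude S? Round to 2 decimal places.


S = 5 * 20^0.5
20^0.5 = 4.4721
S = 5 * 4.4721
= 22.36


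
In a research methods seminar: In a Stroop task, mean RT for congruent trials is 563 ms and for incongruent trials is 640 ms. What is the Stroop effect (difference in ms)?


Stroop effect = RT(incongruent) - RT(congruent)
= 640 - 563
= 77 ms


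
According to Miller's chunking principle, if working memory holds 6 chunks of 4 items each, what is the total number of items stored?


Total items = chunks * items_per_chunk
= 6 * 4
= 24


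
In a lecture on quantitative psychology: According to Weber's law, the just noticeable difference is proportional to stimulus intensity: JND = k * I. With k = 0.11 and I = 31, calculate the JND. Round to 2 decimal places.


JND = k * I
JND = 0.11 * 31
= 3.41


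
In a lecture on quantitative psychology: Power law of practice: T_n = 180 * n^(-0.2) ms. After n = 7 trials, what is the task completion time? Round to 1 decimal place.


T_n = 180 * 7^(-0.2)
7^(-0.2) = 0.677611
T_n = 180 * 0.677611
= 122.0 ms


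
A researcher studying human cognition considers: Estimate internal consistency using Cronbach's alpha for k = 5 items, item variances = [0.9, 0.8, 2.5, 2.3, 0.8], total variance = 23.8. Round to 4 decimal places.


alpha = (k/(k-1)) * (1 - sum(s_i^2)/s_total^2)
sum(item variances) = 7.3
k/(k-1) = 5/4 = 1.25
1 - 7.3/23.8 = 1 - 0.306723 = 0.693277
alpha = 1.25 * 0.693277
= 0.8666


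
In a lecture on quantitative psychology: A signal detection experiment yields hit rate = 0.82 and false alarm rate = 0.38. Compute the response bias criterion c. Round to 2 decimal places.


c = -0.5 * (z(HR) + z(FAR))
z(0.82) = 0.9154
z(0.38) = -0.3055
c = -0.5 * (0.9154 + -0.3055)
= -0.5 * 0.6099
= -0.30


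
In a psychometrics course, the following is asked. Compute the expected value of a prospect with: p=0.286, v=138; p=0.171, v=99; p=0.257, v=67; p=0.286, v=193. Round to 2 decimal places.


EU = sum(p_i * v_i)
0.286 * 138 = 39.468
0.171 * 99 = 16.929
0.257 * 67 = 17.219
0.286 * 193 = 55.198
EU = 39.468 + 16.929 + 17.219 + 55.198
= 128.81


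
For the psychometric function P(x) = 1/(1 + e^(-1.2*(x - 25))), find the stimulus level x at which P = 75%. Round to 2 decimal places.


At P = 0.75: 0.75 = 1/(1 + e^(-k*(x-x0)))
Solving: e^(-k*(x-x0)) = 1/3
x = x0 + ln(3)/k
ln(3) = 1.0986
x = 25 + 1.0986/1.2
= 25 + 0.9155
= 25.92


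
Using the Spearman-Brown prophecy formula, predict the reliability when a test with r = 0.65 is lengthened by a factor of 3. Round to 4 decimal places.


r_new = n*r / (1 + (n-1)*r)
Numerator = 3 * 0.65 = 1.95
Denominator = 1 + 2 * 0.65 = 2.3
r_new = 1.95 / 2.3
= 0.8478


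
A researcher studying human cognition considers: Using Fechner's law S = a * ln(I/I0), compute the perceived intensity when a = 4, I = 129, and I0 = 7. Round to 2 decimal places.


S = 4 * ln(129/7)
I/I0 = 18.428571
ln(18.428571) = 2.9139
S = 4 * 2.9139
= 11.66


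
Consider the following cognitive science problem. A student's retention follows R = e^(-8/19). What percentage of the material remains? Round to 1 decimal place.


R = e^(-t/S)
-t/S = -8/19 = -0.421053
R = e^(-0.421053) = 0.656355
Percentage = 0.656355 * 100
= 65.6


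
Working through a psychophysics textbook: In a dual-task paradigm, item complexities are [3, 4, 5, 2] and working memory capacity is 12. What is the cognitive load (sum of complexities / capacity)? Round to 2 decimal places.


Total complexity = 3 + 4 + 5 + 2 = 14
Load = total / capacity = 14 / 12
= 1.17


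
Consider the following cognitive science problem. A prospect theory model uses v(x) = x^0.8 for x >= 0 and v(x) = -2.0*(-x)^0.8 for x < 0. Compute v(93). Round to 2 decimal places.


Since x = 93 >= 0, use v(x) = x^0.8
93^0.8 = 37.5653
v(93) = 37.57


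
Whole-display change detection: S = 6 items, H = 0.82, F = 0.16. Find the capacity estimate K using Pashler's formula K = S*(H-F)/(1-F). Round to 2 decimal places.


K = S * (H - F) / (1 - F)
H - F = 0.66
1 - F = 0.84
K = 6 * 0.66 / 0.84
= 4.71


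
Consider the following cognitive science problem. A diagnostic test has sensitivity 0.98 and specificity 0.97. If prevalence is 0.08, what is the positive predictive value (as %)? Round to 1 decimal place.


PPV = (sens * prev) / (sens * prev + (1-spec) * (1-prev))
Numerator = 0.98 * 0.08 = 0.0784
P(positive and no disease) = (1 - spec) * (1 - prev) = (1 - 0.97) * (1 - 0.08) = 0.0276
Denominator = 0.0784 + 0.0276 = 0.106
PPV = 0.0784 / 0.106 = 0.739623
As percentage = 74.0


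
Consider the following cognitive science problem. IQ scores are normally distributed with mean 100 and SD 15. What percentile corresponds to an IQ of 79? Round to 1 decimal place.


z = (IQ - mean) / SD
z = (79 - 100) / 15 = -1.4
Percentile = Phi(-1.4) * 100
Phi(-1.4) = 0.080757
= 8.1


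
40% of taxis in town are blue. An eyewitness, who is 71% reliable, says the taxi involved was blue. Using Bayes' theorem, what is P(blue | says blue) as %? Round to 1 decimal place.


P(blue | says blue) = P(says blue | blue)*P(blue) / [P(says blue | blue)*P(blue) + P(says blue | not blue)*P(not blue)]
Numerator = 0.71 * 0.4 = 0.284
False identification = 0.29 * 0.6 = 0.174
P = 0.284 / (0.284 + 0.174)
= 0.284 / 0.458
As percentage = 62.0


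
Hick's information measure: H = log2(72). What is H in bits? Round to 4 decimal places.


H = log2(n)
H = log2(72)
= 6.1699


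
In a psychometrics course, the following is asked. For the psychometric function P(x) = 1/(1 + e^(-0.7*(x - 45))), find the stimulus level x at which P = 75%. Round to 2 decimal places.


At P = 0.75: 0.75 = 1/(1 + e^(-k*(x-x0)))
Solving: e^(-k*(x-x0)) = 1/3
x = x0 + ln(3)/k
ln(3) = 1.0986
x = 45 + 1.0986/0.7
= 45 + 1.5694
= 46.57


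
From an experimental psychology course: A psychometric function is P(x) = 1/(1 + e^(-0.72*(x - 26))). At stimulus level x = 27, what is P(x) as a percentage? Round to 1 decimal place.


P(x) = 1/(1 + e^(-0.72*(27 - 26)))
Exponent = -0.72 * 1 = -0.72
e^(-0.72) = 0.486752
P = 1/(1 + 0.486752) = 0.672607
Percentage = 67.3


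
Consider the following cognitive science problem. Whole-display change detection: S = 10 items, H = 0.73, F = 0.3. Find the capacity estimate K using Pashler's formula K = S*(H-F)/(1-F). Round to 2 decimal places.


K = S * (H - F) / (1 - F)
H - F = 0.43
1 - F = 0.7
K = 10 * 0.43 / 0.7
= 6.14


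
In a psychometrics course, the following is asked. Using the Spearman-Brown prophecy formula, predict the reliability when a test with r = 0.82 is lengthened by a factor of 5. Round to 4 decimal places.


r_new = n*r / (1 + (n-1)*r)
Numerator = 5 * 0.82 = 4.1
Denominator = 1 + 4 * 0.82 = 4.28
r_new = 4.1 / 4.28
= 0.9579


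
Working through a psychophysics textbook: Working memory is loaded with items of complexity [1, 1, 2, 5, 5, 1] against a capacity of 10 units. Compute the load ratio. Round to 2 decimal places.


Total complexity = 1 + 1 + 2 + 5 + 5 + 1 = 15
Load = total / capacity = 15 / 10
= 1.50


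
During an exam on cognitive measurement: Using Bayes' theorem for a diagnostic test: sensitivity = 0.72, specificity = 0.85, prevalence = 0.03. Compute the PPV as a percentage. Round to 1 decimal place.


PPV = (sens * prev) / (sens * prev + (1-spec) * (1-prev))
Numerator = 0.72 * 0.03 = 0.0216
P(positive and no disease) = (1 - spec) * (1 - prev) = (1 - 0.85) * (1 - 0.03) = 0.1455
Denominator = 0.0216 + 0.1455 = 0.1671
PPV = 0.0216 / 0.1671 = 0.129264
As percentage = 12.9


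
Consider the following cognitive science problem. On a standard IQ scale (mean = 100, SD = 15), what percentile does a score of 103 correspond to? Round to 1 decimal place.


z = (IQ - mean) / SD
z = (103 - 100) / 15 = 0.2
Percentile = Phi(0.2) * 100
Phi(0.2) = 0.57926
= 57.9


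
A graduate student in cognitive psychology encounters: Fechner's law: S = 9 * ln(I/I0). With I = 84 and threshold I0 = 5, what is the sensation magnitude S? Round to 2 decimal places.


S = 9 * ln(84/5)
I/I0 = 16.8
ln(16.8) = 2.8214
S = 9 * 2.8214
= 25.39


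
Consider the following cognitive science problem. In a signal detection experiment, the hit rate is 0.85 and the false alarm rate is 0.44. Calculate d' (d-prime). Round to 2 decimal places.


d' = z(HR) - z(FAR)
z(0.85) = 1.0364
z(0.44) = -0.151
d' = 1.0364 - -0.151
= 1.19


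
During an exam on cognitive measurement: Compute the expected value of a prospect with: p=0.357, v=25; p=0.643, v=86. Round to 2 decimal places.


EU = sum(p_i * v_i)
0.357 * 25 = 8.925
0.643 * 86 = 55.298
EU = 8.925 + 55.298
= 64.22


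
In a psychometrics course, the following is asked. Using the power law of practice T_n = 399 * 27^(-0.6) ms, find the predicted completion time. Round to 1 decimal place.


T_n = 399 * 27^(-0.6)
27^(-0.6) = 0.138415
T_n = 399 * 0.138415
= 55.2 ms


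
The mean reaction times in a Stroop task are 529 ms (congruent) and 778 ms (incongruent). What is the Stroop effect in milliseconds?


Stroop effect = RT(incongruent) - RT(congruent)
= 778 - 529
= 249 ms


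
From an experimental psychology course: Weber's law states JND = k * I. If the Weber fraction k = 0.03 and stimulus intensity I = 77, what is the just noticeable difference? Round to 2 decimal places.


JND = k * I
JND = 0.03 * 77
= 2.31


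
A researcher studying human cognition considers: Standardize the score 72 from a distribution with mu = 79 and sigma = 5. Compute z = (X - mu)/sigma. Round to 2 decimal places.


z = (X - mu) / sigma
= (72 - 79) / 5
= -7 / 5
= -1.40


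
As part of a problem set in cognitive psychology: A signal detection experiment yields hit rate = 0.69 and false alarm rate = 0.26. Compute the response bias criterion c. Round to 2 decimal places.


c = -0.5 * (z(HR) + z(FAR))
z(0.69) = 0.4959
z(0.26) = -0.6433
c = -0.5 * (0.4959 + -0.6433)
= -0.5 * -0.1474
= 0.07


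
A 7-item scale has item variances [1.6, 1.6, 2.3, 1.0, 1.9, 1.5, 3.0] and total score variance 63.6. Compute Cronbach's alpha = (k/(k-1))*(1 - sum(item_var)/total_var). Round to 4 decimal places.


alpha = (k/(k-1)) * (1 - sum(s_i^2)/s_total^2)
sum(item variances) = 12.9
k/(k-1) = 7/6 = 1.166667
1 - 12.9/63.6 = 1 - 0.20283 = 0.79717
alpha = 1.166667 * 0.79717
= 0.9300


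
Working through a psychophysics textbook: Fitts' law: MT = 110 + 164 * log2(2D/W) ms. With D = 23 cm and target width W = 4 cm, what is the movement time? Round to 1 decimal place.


MT = 110 + 164 * log2(2*23/4)
2D/W = 11.5
log2(11.5) = 3.5236
MT = 110 + 164 * 3.5236
= 687.9 ms


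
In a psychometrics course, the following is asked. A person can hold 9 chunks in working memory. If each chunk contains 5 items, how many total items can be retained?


Total items = chunks * items_per_chunk
= 9 * 5
= 45


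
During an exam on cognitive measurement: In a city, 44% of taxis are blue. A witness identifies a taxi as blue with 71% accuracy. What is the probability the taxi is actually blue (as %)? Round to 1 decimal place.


P(blue | says blue) = P(says blue | blue)*P(blue) / [P(says blue | blue)*P(blue) + P(says blue | not blue)*P(not blue)]
Numerator = 0.71 * 0.44 = 0.3124
False identification = 0.29 * 0.56 = 0.1624
P = 0.3124 / (0.3124 + 0.1624)
= 0.3124 / 0.4748
As percentage = 65.8


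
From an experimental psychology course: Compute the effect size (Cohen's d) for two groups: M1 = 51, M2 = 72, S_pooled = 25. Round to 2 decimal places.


Cohen's d = (M1 - M2) / S_pooled
= (51 - 72) / 25
= -21 / 25
= -0.84


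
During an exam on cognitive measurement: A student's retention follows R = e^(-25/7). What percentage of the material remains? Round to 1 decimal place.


R = e^(-t/S)
-t/S = -25/7 = -3.571429
R = e^(-3.571429) = 0.028116
Percentage = 0.028116 * 100
= 2.8


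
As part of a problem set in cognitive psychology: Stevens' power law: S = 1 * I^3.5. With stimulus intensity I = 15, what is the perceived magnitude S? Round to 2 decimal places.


S = 1 * 15^3.5
15^3.5 = 13071.3188
S = 1 * 13071.3188
= 13071.32


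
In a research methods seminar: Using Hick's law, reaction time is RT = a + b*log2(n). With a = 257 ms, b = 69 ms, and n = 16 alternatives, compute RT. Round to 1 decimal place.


RT = 257 + 69 * log2(16)
log2(16) = 4.0
RT = 257 + 69 * 4.0
= 257 + 276.0
= 533.0 ms


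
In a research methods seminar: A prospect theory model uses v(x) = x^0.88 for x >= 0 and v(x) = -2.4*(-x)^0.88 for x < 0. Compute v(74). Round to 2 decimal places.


Since x = 74 >= 0, use v(x) = x^0.88
74^0.88 = 44.1493
v(74) = 44.15


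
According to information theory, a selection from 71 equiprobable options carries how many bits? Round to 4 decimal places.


H = log2(n)
H = log2(71)
= 6.1497


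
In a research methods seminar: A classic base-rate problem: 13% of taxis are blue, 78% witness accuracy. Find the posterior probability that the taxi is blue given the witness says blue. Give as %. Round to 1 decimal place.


P(blue | says blue) = P(says blue | blue)*P(blue) / [P(says blue | blue)*P(blue) + P(says blue | not blue)*P(not blue)]
Numerator = 0.78 * 0.13 = 0.1014
False identification = 0.22 * 0.87 = 0.1914
P = 0.1014 / (0.1014 + 0.1914)
= 0.1014 / 0.2928
As percentage = 34.6


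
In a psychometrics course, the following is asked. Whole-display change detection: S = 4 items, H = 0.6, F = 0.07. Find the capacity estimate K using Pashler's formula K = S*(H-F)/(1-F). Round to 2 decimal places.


K = S * (H - F) / (1 - F)
H - F = 0.53
1 - F = 0.93
K = 4 * 0.53 / 0.93
= 2.28


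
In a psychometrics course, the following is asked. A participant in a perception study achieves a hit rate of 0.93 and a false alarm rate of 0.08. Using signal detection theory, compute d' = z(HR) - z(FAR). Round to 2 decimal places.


d' = z(HR) - z(FAR)
z(0.93) = 1.4758
z(0.08) = -1.4051
d' = 1.4758 - -1.4051
= 2.88


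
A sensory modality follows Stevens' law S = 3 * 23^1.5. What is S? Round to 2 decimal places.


S = 3 * 23^1.5
23^1.5 = 110.3041
S = 3 * 110.3041
= 330.91


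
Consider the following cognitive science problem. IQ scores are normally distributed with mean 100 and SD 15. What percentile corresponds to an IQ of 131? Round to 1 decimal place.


z = (IQ - mean) / SD
z = (131 - 100) / 15 = 2.0667
Percentile = Phi(2.0667) * 100
Phi(2.0667) = 0.980619
= 98.1


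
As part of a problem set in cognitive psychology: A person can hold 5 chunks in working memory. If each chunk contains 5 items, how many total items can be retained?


Total items = chunks * items_per_chunk
= 5 * 5
= 25


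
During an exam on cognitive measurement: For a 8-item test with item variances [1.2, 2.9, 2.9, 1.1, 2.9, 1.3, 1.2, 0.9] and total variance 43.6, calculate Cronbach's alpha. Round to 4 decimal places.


alpha = (k/(k-1)) * (1 - sum(s_i^2)/s_total^2)
sum(item variances) = 14.4
k/(k-1) = 8/7 = 1.142857
1 - 14.4/43.6 = 1 - 0.330275 = 0.669725
alpha = 1.142857 * 0.669725
= 0.7654


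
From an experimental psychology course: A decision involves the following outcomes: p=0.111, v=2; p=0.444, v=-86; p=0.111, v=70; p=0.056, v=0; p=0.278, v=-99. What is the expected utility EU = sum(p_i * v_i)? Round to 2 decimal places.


EU = sum(p_i * v_i)
0.111 * 2 = 0.222
0.444 * -86 = -38.184
0.111 * 70 = 7.77
0.056 * 0 = 0.0
0.278 * -99 = -27.522
EU = 0.222 + -38.184 + 7.77 + 0.0 + -27.522
= -57.71


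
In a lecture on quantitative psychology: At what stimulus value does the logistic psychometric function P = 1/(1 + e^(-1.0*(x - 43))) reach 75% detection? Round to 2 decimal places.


At P = 0.75: 0.75 = 1/(1 + e^(-k*(x-x0)))
Solving: e^(-k*(x-x0)) = 1/3
x = x0 + ln(3)/k
ln(3) = 1.0986
x = 43 + 1.0986/1.0
= 43 + 1.0986
= 44.10


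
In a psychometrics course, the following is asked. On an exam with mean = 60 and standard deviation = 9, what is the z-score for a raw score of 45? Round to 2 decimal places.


z = (X - mu) / sigma
= (45 - 60) / 9
= -15 / 9
= -1.67


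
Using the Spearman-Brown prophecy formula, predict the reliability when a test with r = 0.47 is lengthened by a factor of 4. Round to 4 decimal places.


r_new = n*r / (1 + (n-1)*r)
Numerator = 4 * 0.47 = 1.88
Denominator = 1 + 3 * 0.47 = 2.41
r_new = 1.88 / 2.41
= 0.7801


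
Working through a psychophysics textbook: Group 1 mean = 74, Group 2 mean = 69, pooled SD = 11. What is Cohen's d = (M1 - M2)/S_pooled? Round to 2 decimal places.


Cohen's d = (M1 - M2) / S_pooled
= (74 - 69) / 11
= 5 / 11
= 0.45


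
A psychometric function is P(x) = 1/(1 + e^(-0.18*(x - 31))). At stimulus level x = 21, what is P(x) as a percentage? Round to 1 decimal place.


P(x) = 1/(1 + e^(-0.18*(21 - 31)))
Exponent = -0.18 * -10 = 1.8
e^(1.8) = 6.049647
P = 1/(1 + 6.049647) = 0.141851
Percentage = 14.2


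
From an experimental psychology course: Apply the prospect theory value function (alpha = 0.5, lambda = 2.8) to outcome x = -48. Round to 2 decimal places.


Since x = -48 < 0, use v(x) = -lambda*(-x)^alpha
(-x) = 48
48^0.5 = 6.9282
v(-48) = -2.8 * 6.9282
= -19.40


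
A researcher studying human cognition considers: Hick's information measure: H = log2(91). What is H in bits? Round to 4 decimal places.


H = log2(n)
H = log2(91)
= 6.5078


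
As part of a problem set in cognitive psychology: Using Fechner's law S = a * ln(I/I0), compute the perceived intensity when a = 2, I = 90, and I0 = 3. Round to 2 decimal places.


S = 2 * ln(90/3)
I/I0 = 30.0
ln(30.0) = 3.4012
S = 2 * 3.4012
= 6.80


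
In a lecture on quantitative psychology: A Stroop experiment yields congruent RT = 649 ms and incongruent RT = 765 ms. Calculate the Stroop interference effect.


Stroop effect = RT(incongruent) - RT(congruent)
= 765 - 649
= 116 ms


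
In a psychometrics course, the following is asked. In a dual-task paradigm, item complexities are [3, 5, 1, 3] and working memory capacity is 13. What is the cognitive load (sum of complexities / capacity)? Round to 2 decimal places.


Total complexity = 3 + 5 + 1 + 3 = 12
Load = total / capacity = 12 / 13
= 0.92


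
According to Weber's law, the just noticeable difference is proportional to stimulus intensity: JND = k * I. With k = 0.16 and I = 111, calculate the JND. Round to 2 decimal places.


JND = k * I
JND = 0.16 * 111
= 17.76


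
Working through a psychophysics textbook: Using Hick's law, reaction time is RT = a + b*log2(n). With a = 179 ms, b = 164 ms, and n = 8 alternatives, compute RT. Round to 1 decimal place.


RT = 179 + 164 * log2(8)
log2(8) = 3.0
RT = 179 + 164 * 3.0
= 179 + 492.0
= 671.0 ms


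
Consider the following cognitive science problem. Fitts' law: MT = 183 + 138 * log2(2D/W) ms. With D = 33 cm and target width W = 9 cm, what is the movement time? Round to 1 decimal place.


MT = 183 + 138 * log2(2*33/9)
2D/W = 7.333333
log2(7.333333) = 2.8745
MT = 183 + 138 * 2.8745
= 579.7 ms


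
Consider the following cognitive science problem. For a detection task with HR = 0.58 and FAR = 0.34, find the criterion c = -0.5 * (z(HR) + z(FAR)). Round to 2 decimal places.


c = -0.5 * (z(HR) + z(FAR))
z(0.58) = 0.2019
z(0.34) = -0.4125
c = -0.5 * (0.2019 + -0.4125)
= -0.5 * -0.2106
= 0.11


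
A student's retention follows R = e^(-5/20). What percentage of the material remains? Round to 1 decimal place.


R = e^(-t/S)
-t/S = -5/20 = -0.25
R = e^(-0.25) = 0.778801
Percentage = 0.778801 * 100
= 77.9


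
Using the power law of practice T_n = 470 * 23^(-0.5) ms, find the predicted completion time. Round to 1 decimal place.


T_n = 470 * 23^(-0.5)
23^(-0.5) = 0.208514
T_n = 470 * 0.208514
= 98.0 ms


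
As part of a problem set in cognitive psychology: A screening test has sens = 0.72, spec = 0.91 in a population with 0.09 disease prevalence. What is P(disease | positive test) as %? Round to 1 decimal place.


PPV = (sens * prev) / (sens * prev + (1-spec) * (1-prev))
Numerator = 0.72 * 0.09 = 0.0648
P(positive and no disease) = (1 - spec) * (1 - prev) = (1 - 0.91) * (1 - 0.09) = 0.0819
Denominator = 0.0648 + 0.0819 = 0.1467
PPV = 0.0648 / 0.1467 = 0.441718
As percentage = 44.2


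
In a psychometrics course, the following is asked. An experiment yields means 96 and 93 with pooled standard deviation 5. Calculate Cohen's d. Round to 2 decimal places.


Cohen's d = (M1 - M2) / S_pooled
= (96 - 93) / 5
= 3 / 5
= 0.60


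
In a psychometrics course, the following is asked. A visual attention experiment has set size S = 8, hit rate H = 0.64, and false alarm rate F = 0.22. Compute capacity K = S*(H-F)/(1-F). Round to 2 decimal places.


K = S * (H - F) / (1 - F)
H - F = 0.42
1 - F = 0.78
K = 8 * 0.42 / 0.78
= 4.31


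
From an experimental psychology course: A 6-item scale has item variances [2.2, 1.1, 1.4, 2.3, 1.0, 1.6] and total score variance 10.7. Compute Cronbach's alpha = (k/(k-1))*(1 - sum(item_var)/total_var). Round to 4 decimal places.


alpha = (k/(k-1)) * (1 - sum(s_i^2)/s_total^2)
sum(item variances) = 9.6
k/(k-1) = 6/5 = 1.2
1 - 9.6/10.7 = 1 - 0.897196 = 0.102804
alpha = 1.2 * 0.102804
= 0.1234


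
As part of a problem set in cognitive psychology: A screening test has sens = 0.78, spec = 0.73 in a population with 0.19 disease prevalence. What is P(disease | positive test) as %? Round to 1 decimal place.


PPV = (sens * prev) / (sens * prev + (1-spec) * (1-prev))
Numerator = 0.78 * 0.19 = 0.1482
P(positive and no disease) = (1 - spec) * (1 - prev) = (1 - 0.73) * (1 - 0.19) = 0.2187
Denominator = 0.1482 + 0.2187 = 0.3669
PPV = 0.1482 / 0.3669 = 0.403925
As percentage = 40.4


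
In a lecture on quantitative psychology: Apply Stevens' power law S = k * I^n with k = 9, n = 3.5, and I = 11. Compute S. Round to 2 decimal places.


S = 9 * 11^3.5
11^3.5 = 4414.4276
S = 9 * 4414.4276
= 39729.85


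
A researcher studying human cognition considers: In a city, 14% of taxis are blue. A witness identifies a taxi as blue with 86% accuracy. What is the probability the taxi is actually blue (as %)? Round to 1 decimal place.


P(blue | says blue) = P(says blue | blue)*P(blue) / [P(says blue | blue)*P(blue) + P(says blue | not blue)*P(not blue)]
Numerator = 0.86 * 0.14 = 0.1204
False identification = 0.14 * 0.86 = 0.1204
P = 0.1204 / (0.1204 + 0.1204)
= 0.1204 / 0.2408
As percentage = 50.0


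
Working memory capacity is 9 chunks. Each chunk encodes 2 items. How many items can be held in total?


Total items = chunks * items_per_chunk
= 9 * 2
= 18


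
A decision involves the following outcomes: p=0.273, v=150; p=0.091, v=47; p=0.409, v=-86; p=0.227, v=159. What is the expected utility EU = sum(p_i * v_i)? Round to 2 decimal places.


EU = sum(p_i * v_i)
0.273 * 150 = 40.95
0.091 * 47 = 4.277
0.409 * -86 = -35.174
0.227 * 159 = 36.093
EU = 40.95 + 4.277 + -35.174 + 36.093
= 46.15


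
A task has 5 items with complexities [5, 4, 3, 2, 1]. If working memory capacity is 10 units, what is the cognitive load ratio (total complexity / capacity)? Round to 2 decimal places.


Total complexity = 5 + 4 + 3 + 2 + 1 = 15
Load = total / capacity = 15 / 10
= 1.50


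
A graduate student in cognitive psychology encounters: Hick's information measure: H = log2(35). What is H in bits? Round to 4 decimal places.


H = log2(n)
H = log2(35)
= 5.1293


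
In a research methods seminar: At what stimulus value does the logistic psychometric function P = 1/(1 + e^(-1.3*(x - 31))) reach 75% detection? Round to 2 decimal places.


At P = 0.75: 0.75 = 1/(1 + e^(-k*(x-x0)))
Solving: e^(-k*(x-x0)) = 1/3
x = x0 + ln(3)/k
ln(3) = 1.0986
x = 31 + 1.0986/1.3
= 31 + 0.8451
= 31.85


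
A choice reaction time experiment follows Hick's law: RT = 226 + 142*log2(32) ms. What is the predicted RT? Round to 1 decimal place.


RT = 226 + 142 * log2(32)
log2(32) = 5.0
RT = 226 + 142 * 5.0
= 226 + 710.0
= 936.0 ms


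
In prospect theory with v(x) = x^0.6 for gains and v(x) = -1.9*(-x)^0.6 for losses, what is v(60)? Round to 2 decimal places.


Since x = 60 >= 0, use v(x) = x^0.6
60^0.6 = 11.6652
v(60) = 11.67


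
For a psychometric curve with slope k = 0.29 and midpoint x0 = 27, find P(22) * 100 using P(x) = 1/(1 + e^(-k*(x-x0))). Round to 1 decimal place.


P(x) = 1/(1 + e^(-0.29*(22 - 27)))
Exponent = -0.29 * -5 = 1.45
e^(1.45) = 4.263115
P = 1/(1 + 4.263115) = 0.190002
Percentage = 19.0


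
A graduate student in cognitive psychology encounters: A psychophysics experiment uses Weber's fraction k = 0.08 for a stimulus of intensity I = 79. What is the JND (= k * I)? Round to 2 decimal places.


JND = k * I
JND = 0.08 * 79
= 6.32


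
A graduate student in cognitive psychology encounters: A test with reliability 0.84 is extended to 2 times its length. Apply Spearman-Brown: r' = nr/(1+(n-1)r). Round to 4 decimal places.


r_new = n*r / (1 + (n-1)*r)
Numerator = 2 * 0.84 = 1.68
Denominator = 1 + 1 * 0.84 = 1.84
r_new = 1.68 / 1.84
= 0.9130


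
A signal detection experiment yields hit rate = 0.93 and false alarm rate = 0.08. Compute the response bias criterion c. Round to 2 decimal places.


c = -0.5 * (z(HR) + z(FAR))
z(0.93) = 1.4758
z(0.08) = -1.4051
c = -0.5 * (1.4758 + -1.4051)
= -0.5 * 0.0707
= -0.04


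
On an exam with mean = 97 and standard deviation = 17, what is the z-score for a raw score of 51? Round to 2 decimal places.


z = (X - mu) / sigma
= (51 - 97) / 17
= -46 / 17
= -2.71


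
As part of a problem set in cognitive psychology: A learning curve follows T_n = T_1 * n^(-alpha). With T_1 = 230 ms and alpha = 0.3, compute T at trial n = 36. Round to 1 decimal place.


T_n = 230 * 36^(-0.3)
36^(-0.3) = 0.341279
T_n = 230 * 0.341279
= 78.5 ms


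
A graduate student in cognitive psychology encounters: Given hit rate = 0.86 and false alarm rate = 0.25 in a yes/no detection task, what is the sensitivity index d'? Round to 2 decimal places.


d' = z(HR) - z(FAR)
z(0.86) = 1.0803
z(0.25) = -0.6745
d' = 1.0803 - -0.6745
= 1.75


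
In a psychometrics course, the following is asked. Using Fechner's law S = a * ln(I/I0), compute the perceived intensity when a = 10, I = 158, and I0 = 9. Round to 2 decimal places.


S = 10 * ln(158/9)
I/I0 = 17.555556
ln(17.555556) = 2.8654
S = 10 * 2.8654
= 28.65


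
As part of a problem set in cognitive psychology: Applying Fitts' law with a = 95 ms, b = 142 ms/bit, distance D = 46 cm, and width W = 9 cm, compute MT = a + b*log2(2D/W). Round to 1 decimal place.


MT = 95 + 142 * log2(2*46/9)
2D/W = 10.222222
log2(10.222222) = 3.3536
MT = 95 + 142 * 3.3536
= 571.2 ms


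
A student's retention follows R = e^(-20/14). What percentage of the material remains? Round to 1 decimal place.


R = e^(-t/S)
-t/S = -20/14 = -1.428571
R = e^(-1.428571) = 0.239651
Percentage = 0.239651 * 100
= 24.0


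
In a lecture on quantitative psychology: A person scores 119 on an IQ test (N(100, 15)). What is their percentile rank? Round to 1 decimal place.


z = (IQ - mean) / SD
z = (119 - 100) / 15 = 1.2667
Percentile = Phi(1.2667) * 100
Phi(1.2667) = 0.897369
= 89.7


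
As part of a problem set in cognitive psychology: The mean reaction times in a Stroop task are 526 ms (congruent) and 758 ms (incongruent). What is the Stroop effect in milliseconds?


Stroop effect = RT(incongruent) - RT(congruent)
= 758 - 526
= 232 ms


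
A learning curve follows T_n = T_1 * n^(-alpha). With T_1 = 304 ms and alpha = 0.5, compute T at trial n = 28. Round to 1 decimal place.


T_n = 304 * 28^(-0.5)
28^(-0.5) = 0.188982
T_n = 304 * 0.188982
= 57.5 ms


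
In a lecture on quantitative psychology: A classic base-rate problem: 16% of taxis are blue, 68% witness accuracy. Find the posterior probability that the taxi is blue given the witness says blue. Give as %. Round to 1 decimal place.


P(blue | says blue) = P(says blue | blue)*P(blue) / [P(says blue | blue)*P(blue) + P(says blue | not blue)*P(not blue)]
Numerator = 0.68 * 0.16 = 0.1088
False identification = 0.32 * 0.84 = 0.2688
P = 0.1088 / (0.1088 + 0.2688)
= 0.1088 / 0.3776
As percentage = 28.8


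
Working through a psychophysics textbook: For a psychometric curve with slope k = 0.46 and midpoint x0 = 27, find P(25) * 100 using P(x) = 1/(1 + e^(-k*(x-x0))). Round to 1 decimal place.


P(x) = 1/(1 + e^(-0.46*(25 - 27)))
Exponent = -0.46 * -2 = 0.92
e^(0.92) = 2.50929
P = 1/(1 + 2.50929) = 0.284958
Percentage = 28.5


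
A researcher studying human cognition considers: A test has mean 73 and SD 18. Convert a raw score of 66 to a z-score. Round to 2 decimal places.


z = (X - mu) / sigma
= (66 - 73) / 18
= -7 / 18
= -0.39
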